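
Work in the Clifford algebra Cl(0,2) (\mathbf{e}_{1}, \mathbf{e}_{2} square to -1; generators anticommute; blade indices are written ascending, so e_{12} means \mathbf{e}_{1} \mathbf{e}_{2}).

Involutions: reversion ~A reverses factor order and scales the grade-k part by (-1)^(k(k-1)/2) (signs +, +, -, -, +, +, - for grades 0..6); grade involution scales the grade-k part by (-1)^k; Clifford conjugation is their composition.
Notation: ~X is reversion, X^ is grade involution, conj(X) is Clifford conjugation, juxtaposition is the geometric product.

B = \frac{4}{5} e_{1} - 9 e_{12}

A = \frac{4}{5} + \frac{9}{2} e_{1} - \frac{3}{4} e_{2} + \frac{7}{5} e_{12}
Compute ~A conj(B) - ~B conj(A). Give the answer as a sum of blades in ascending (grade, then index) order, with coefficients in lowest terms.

first term: \frac{81}{5} - \frac{739}{100} e_{1} - \frac{1969}{50} e_{2} + \frac{33}{5} e_{12}
second term: \frac{81}{5} - \frac{611}{100} e_{1} - \frac{1969}{50} e_{2} + \frac{39}{5} e_{12}
Answer: -\frac{32}{25} e_{1} - \frac{6}{5} e_{12}


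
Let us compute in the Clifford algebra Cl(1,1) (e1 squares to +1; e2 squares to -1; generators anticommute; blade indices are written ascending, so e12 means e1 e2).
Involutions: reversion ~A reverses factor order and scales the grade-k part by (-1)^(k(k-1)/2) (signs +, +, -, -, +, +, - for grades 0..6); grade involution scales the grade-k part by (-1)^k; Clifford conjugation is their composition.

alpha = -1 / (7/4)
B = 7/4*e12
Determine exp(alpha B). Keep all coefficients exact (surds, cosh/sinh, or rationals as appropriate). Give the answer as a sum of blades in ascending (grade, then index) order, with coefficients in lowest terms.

B^2 = (7/4)^2*(e12)^2 = 49/16*(+1) = 49/16 (a basis 2-blade squares to minus the product of its generators' squares).
B^2 = 49/16 — the series telescopes hyperbolically here: l = 7/4, alpha*l = -1, so exp(alpha B) = cosh(-1) + (sinh(-1)/(7/4))*B = cosh(1) + (-4*sinh(1)/7)*B.
Answer: cosh(1) - sinh(1)*e12


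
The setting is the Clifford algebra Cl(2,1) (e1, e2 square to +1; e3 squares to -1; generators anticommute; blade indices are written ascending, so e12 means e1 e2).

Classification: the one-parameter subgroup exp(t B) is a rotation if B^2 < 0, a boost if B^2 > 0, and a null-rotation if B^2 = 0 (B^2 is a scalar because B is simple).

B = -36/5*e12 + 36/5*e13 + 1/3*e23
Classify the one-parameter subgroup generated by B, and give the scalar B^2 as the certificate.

B^2 term by term: the squares give (-36/5)^2*(e12)^2 + (36/5)^2*(e13)^2 + (1/3)^2*(e23)^2 = 1296/25*(-1) + 1296/25*(+1) + 1/9*(+1) = 1/9 (each basis 2-blade squares to minus the product of its generators' squares); cross terms between blades sharing an index anticommute and cancel. So B^2 = 1/9.
Answer: boost, certificate B^2 = 1/9. The class reads off the invariant scalar 1/9 directly.


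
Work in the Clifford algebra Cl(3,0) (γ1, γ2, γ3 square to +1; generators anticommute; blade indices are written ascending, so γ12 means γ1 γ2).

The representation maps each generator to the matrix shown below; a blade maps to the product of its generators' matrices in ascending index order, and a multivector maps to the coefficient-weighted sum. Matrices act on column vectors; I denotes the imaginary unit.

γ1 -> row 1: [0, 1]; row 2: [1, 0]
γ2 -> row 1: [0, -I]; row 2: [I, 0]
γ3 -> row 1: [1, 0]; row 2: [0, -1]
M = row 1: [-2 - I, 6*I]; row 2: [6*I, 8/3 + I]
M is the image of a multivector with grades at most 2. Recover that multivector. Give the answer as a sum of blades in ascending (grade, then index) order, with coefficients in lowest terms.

Method: 1, rho(γ1), rho(γ2), rho(γ3) form a trace-orthogonal basis of the 2x2 complex matrices (tr(X Y) = 2 if X = Y, else 0), so M = m0*1 + m1*rho(γ1) + m2*rho(γ2) + m3*rho(γ3) with m0 = tr(M)/2 = 1/3, m1 = tr(M rho(γ1))/2 = 6*I, m2 = tr(M rho(γ2))/2 = 0, m3 = tr(M rho(γ3))/2 = -7/3 - I.
Multiplying table entries, the bivector images are rho(γ12) = I*rho(γ3), rho(γ13) = -I*rho(γ2), rho(γ23) = I*rho(γ1); with real blade coefficients the real parts of m0..m3 are the coefficients of 1, γ1, γ2, γ3 and the imaginary parts give the bivectors (γ23: Im m1, γ13: -Im m2, γ12: Im m3).
Answer: 1/3 - 7/3*γ3 - γ12 + 6*γ23


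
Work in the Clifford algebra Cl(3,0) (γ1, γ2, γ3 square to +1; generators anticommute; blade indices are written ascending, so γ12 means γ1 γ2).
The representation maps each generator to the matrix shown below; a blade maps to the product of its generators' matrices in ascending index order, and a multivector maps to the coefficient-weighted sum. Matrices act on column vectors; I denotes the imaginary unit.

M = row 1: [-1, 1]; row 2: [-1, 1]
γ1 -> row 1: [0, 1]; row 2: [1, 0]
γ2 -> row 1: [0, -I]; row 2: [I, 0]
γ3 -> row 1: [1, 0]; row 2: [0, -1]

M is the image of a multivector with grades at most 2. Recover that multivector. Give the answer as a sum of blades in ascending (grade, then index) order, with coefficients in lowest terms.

Method: 1, rho(γ1), rho(γ2), rho(γ3) form a trace-orthogonal basis of the 2x2 complex matrices (tr(X Y) = 2 if X = Y, else 0), so M = m0*1 + m1*rho(γ1) + m2*rho(γ2) + m3*rho(γ3) with m0 = tr(M)/2 = 0, m1 = tr(M rho(γ1))/2 = 0, m2 = tr(M rho(γ2))/2 = I, m3 = tr(M rho(γ3))/2 = -1.
Multiplying table entries, the bivector images are rho(γ12) = I*rho(γ3), rho(γ13) = -I*rho(γ2), rho(γ23) = I*rho(γ1); with real blade coefficients the real parts of m0..m3 are the coefficients of 1, γ1, γ2, γ3 and the imaginary parts give the bivectors (γ23: Im m1, γ13: -Im m2, γ12: Im m3).
Answer: -γ3 - γ13


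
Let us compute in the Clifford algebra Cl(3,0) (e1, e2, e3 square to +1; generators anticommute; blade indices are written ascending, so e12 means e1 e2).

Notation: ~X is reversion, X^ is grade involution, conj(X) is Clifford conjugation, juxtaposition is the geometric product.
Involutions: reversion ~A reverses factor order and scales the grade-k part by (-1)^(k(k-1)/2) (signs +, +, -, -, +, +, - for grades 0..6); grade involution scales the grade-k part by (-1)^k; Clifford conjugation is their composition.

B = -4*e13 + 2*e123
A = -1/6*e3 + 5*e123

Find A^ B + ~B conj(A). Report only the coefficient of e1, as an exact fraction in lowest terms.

first term: 10 + 2/3*e1 + 20*e2 + 1/3*e12
second term: 10 + 2/3*e1 + 20*e2 - 1/3*e12
Answer: 4/3


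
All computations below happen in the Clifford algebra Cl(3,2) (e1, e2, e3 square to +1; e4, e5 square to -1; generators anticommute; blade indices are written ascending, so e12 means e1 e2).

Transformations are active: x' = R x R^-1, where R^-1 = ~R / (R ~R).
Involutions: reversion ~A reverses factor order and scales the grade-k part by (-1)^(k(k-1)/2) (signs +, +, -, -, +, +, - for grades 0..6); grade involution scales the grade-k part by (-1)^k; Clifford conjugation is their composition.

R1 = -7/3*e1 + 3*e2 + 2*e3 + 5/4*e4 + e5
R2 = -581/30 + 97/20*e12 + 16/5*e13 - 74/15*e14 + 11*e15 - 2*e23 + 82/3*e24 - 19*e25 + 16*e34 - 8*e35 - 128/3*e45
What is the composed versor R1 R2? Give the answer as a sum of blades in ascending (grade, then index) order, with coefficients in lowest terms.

Distribute over the terms of R1 (each basis-blade product reordered to ascending indices, repeated generators contracted through their squares):
(-7/3*e1) R2 = 4067/90*e1 - 679/60*e2 - 112/15*e3 + 518/45*e4 - 77/3*e5 + 14/3*e123 - 574/9*e124 + 133/3*e125 - 112/3*e134 + 56/3*e135 + 896/9*e145
(3*e2) R2 = -291/20*e1 - 581/10*e2 - 6*e3 + 82*e4 - 57*e5 - 48/5*e123 + 74/5*e124 - 33*e125 + 48*e234 - 24*e235 - 128*e245
(2*e3) R2 = -32/5*e1 + 4*e2 - 581/15*e3 + 32*e4 - 16*e5 + 97/10*e123 + 148/15*e134 - 22*e135 - 164/3*e234 + 38*e235 - 256/3*e345
(5/4*e4) R2 = -37/6*e1 + 205/6*e2 + 20*e3 - 581/24*e4 + 160/3*e5 + 97/16*e124 + 4*e134 - 55/4*e145 - 5/2*e234 + 95/4*e245 + 10*e345
(e5) R2 = 11*e1 - 19*e2 - 8*e3 - 128/3*e4 - 581/30*e5 + 97/20*e125 + 16/5*e135 - 74/15*e145 - 2*e235 + 82/3*e245 + 16*e345
Summing the partial products and collecting blades:
Answer: 5233/180*e1 - 201/4*e2 - 201/5*e3 + 21109/360*e4 - 647/10*e5 + 143/30*e123 - 30899/720*e124 + 971/60*e125 - 352/15*e134 - 2/15*e135 + 14557/180*e145 - 55/6*e234 + 12*e235 - 923/12*e245 - 178/3*e345


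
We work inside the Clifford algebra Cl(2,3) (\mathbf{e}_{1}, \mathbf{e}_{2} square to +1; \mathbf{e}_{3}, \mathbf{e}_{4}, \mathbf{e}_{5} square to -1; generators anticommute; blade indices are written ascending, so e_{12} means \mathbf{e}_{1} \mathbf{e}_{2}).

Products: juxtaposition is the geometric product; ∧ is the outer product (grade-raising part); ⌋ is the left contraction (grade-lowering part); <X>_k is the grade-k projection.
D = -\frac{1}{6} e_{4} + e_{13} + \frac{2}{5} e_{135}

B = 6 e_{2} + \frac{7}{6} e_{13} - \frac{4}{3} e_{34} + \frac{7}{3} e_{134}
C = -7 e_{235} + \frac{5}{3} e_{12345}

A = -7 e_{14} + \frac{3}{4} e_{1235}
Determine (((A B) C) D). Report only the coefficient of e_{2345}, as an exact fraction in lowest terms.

step 1: \frac{49}{3} e_{3} + \frac{28}{3} e_{13} - \frac{7}{8} e_{25} - \frac{49}{6} e_{34} + 42 e_{124} + \frac{9}{2} e_{135} + \frac{7}{4} e_{245} + e_{1245}
step 2: -\frac{107}{24} e_{3} + \frac{63}{2} e_{12} + \frac{35}{12} e_{13} + \frac{15}{2} e_{24} - \frac{343}{3} e_{25} + \frac{49}{4} e_{34} - 70 e_{35} - \frac{931}{18} e_{125} + \frac{133}{24} e_{134} + \frac{749}{18} e_{245} - \frac{245}{9} e_{1245} - 294 e_{1345}
step 3: \frac{35}{12} + \frac{565}{24} e_{1} + \frac{5}{4} e_{2} + \frac{49}{24} e_{3} + \frac{14777}{120} e_{4} + \frac{7}{6} e_{5} + \frac{133}{144} e_{13} + \frac{49}{4} e_{14} - \frac{4307}{60} e_{15} - \frac{4697}{90} e_{23} - \frac{749}{108} e_{25} + \frac{107}{144} e_{34} - \frac{17507}{60} e_{45} - \frac{686}{15} e_{123} - \frac{21}{4} e_{124} + \frac{245}{54} e_{125} - \frac{35}{72} e_{134} + 49 e_{135} + \frac{49}{10} e_{145} - \frac{98}{9} e_{234} + \frac{3521}{90} e_{235} - \frac{343}{18} e_{245} - \frac{35}{3} e_{345} + \frac{823}{90} e_{1234} + \frac{343}{3} e_{1235} - \frac{931}{108} e_{1245} + \frac{245}{9} e_{2345} - \frac{803}{18} e_{12345}
Answer: \frac{245}{9}


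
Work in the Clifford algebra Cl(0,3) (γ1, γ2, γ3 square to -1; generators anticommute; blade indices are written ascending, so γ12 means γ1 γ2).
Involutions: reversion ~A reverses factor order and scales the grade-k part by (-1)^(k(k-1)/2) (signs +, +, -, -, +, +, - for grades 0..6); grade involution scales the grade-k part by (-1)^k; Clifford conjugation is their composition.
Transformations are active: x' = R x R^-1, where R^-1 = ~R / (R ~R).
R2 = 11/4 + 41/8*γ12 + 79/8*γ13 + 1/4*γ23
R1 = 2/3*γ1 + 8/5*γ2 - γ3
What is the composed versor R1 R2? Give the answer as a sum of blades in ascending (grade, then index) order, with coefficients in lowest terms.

Distribute over the terms of R1 (each basis-blade product reordered to ascending indices, repeated generators contracted through their squares):
(2/3*γ1) R2 = 11/6*γ1 - 41/12*γ2 - 79/12*γ3 + 1/6*γ123
(8/5*γ2) R2 = 41/5*γ1 + 22/5*γ2 - 2/5*γ3 - 79/5*γ123
(-γ3) R2 = -79/8*γ1 - 1/4*γ2 - 11/4*γ3 - 41/8*γ123
Summing the partial products and collecting blades:
Answer: 19/120*γ1 + 11/15*γ2 - 146/15*γ3 - 2491/120*γ123


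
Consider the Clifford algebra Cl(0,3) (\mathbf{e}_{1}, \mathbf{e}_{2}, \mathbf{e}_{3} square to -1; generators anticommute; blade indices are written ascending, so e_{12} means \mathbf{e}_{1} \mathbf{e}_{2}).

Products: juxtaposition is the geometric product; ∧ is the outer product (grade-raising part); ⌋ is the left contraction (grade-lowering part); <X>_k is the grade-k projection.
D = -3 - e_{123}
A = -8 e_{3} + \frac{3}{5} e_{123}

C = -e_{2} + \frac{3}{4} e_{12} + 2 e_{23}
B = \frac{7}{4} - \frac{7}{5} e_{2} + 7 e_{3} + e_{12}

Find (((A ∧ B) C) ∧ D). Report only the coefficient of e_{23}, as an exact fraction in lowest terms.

step 1: -14 e_{3} - \frac{56}{5} e_{23} - \frac{139}{20} e_{123}
step 2: \frac{112}{5} + \frac{139}{10} e_{1} - 28 e_{2} + \frac{1313}{80} e_{3} - \frac{29}{20} e_{13} - 14 e_{23} - \frac{21}{2} e_{123}
step 3: -\frac{336}{5} - \frac{417}{10} e_{1} + 84 e_{2} - \frac{3939}{80} e_{3} + \frac{87}{20} e_{13} + 42 e_{23} + \frac{91}{10} e_{123}
Answer: 42


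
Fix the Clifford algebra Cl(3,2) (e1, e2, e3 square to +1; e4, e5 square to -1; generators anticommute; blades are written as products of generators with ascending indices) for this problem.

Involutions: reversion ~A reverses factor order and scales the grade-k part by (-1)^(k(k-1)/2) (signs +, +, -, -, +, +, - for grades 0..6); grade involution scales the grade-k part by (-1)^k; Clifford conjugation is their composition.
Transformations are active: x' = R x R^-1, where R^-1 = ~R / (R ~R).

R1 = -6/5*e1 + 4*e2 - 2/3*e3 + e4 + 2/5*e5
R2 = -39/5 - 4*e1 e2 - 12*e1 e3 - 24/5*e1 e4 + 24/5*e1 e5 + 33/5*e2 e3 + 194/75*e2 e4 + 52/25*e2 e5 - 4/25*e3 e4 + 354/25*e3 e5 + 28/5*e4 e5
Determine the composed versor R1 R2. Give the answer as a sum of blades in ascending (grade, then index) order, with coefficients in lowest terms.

Distribute over the terms of R1 (each basis-blade product reordered to ascending indices, repeated generators contracted through their squares):
(-6/5*e1) R2 = 234/25*e1 + 24/5*e2 + 72/5*e3 + 144/25*e4 - 144/25*e5 - 198/25*e1 e2 e3 - 388/125*e1 e2 e4 - 312/125*e1 e2 e5 + 24/125*e1 e3 e4 - 2124/125*e1 e3 e5 - 168/25*e1 e4 e5
(4*e2) R2 = 16*e1 - 156/5*e2 + 132/5*e3 + 776/75*e4 + 208/25*e5 + 48*e1 e2 e3 + 96/5*e1 e2 e4 - 96/5*e1 e2 e5 - 16/25*e2 e3 e4 + 1416/25*e2 e3 e5 + 112/5*e2 e4 e5
(-2/3*e3) R2 = -8*e1 + 22/5*e2 + 26/5*e3 + 8/75*e4 - 236/25*e5 + 8/3*e1 e2 e3 - 16/5*e1 e3 e4 + 16/5*e1 e3 e5 + 388/225*e2 e3 e4 + 104/75*e2 e3 e5 - 56/15*e3 e4 e5
(e4) R2 = -24/5*e1 + 194/75*e2 - 4/25*e3 - 39/5*e4 - 28/5*e5 - 4*e1 e2 e4 - 12*e1 e3 e4 - 24/5*e1 e4 e5 + 33/5*e2 e3 e4 - 52/25*e2 e4 e5 - 354/25*e3 e4 e5
(2/5*e5) R2 = 48/25*e1 + 104/125*e2 + 708/125*e3 + 56/25*e4 - 78/25*e5 - 8/5*e1 e2 e5 - 24/5*e1 e3 e5 - 48/25*e1 e4 e5 + 66/25*e2 e3 e5 + 388/375*e2 e4 e5 - 8/125*e3 e4 e5
Summing the partial products and collecting blades:
Answer: 362/25*e1 - 6968/375*e2 + 6438/125*e3 + 799/75*e4 - 78/5*e5 + 3206/75*e1 e2 e3 + 1512/125*e1 e2 e4 - 2912/125*e1 e2 e5 - 1876/125*e1 e3 e4 - 2324/125*e1 e3 e5 - 336/25*e1 e4 e5 + 1729/225*e2 e3 e4 + 182/3*e2 e3 e5 + 8008/375*e2 e4 e5 - 6734/375*e3 e4 e5


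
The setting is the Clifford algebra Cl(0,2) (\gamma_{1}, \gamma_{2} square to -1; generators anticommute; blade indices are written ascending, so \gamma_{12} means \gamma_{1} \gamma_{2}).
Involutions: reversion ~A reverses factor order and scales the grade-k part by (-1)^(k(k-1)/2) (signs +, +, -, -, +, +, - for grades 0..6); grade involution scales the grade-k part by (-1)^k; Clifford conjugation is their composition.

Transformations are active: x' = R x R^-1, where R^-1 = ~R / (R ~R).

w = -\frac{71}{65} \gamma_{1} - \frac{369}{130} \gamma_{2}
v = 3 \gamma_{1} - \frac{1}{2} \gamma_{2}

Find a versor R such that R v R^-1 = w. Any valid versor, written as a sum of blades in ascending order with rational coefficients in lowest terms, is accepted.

Since q(v) = q(w) = -\frac{37}{4}, the sum R = v + w = \frac{124}{65} \gamma_{1} - \frac{217}{65} \gamma_{2} does the job whenever invertible.
Answer: \frac{124}{65} \gamma_{1} - \frac{217}{65} \gamma_{2}


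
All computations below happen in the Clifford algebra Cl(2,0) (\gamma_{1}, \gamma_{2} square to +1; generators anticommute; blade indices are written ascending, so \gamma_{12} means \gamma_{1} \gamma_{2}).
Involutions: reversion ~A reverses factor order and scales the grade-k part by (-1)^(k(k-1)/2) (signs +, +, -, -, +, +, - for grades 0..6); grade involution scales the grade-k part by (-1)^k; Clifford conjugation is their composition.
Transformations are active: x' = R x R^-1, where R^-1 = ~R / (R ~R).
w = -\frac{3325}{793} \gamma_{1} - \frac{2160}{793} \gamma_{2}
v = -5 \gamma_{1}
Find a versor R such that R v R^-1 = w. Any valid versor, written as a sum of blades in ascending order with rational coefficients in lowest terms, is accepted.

Equal squares first: v^2 = w^2 = 25. Then v + w = -\frac{7290}{793} \gamma_{1} - \frac{2160}{793} \gamma_{2} is a versor taking v to w, provided it is invertible.
Answer: -\frac{7290}{793} \gamma_{1} - \frac{2160}{793} \gamma_{2}


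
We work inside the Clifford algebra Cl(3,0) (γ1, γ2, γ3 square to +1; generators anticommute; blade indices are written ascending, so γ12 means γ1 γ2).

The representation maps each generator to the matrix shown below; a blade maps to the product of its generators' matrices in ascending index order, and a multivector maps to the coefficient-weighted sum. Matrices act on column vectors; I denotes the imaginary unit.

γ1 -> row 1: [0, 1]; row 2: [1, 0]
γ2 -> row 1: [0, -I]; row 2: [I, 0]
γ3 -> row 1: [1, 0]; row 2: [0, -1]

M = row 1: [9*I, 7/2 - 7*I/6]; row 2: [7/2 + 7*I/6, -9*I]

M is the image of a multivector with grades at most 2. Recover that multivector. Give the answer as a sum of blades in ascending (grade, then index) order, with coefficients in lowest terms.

Method: 1, rho(γ1), rho(γ2), rho(γ3) form a trace-orthogonal basis of the 2x2 complex matrices (tr(X Y) = 2 if X = Y, else 0), so M = m0*1 + m1*rho(γ1) + m2*rho(γ2) + m3*rho(γ3) with m0 = tr(M)/2 = 0, m1 = tr(M rho(γ1))/2 = 7/2, m2 = tr(M rho(γ2))/2 = 7/6, m3 = tr(M rho(γ3))/2 = 9*I.
Multiplying table entries, the bivector images are rho(γ12) = I*rho(γ3), rho(γ13) = -I*rho(γ2), rho(γ23) = I*rho(γ1); with real blade coefficients the real parts of m0..m3 are the coefficients of 1, γ1, γ2, γ3 and the imaginary parts give the bivectors (γ23: Im m1, γ13: -Im m2, γ12: Im m3).
Answer: 7/2*γ1 + 7/6*γ2 + 9*γ12


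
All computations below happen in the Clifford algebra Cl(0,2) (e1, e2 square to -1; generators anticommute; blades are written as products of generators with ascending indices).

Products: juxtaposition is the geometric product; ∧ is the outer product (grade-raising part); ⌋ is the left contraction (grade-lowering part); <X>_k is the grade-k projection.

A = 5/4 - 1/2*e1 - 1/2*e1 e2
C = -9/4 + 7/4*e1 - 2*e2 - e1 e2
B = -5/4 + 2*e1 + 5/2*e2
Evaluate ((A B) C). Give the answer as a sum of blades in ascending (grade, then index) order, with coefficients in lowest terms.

step 1: -9/16 + 35/8*e1 + 17/8*e2 - 5/8*e1 e2
step 2: -177/64 - 909/64*e1 - 3/8*e2 - 21/2*e1 e2
Answer: -177/64 - 909/64*e1 - 3/8*e2 - 21/2*e1 e2


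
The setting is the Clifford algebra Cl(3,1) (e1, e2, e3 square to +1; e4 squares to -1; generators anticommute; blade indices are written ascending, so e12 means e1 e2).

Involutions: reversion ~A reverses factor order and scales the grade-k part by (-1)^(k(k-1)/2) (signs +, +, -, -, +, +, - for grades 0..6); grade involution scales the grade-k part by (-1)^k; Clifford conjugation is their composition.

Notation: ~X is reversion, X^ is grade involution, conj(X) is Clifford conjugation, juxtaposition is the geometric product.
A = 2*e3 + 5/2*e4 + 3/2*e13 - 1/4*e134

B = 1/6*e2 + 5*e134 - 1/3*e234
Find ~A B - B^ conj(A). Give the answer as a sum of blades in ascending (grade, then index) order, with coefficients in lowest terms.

first term: 5/4 + 15/2*e4 - 1/12*e12 - 25/2*e13 - 10*e14 + 1/2*e23 + 1/4*e24 + 1/4*e123 - 1/2*e124 + 1/24*e1234
second term: 5/4 - 15/2*e4 + 1/12*e12 - 25/2*e13 - 10*e14 + 7/6*e23 + 13/12*e24 - 1/4*e123 - 1/2*e124 - 1/24*e1234
Answer: 15*e4 - 1/6*e12 - 2/3*e23 - 5/6*e24 + 1/2*e123 + 1/12*e1234


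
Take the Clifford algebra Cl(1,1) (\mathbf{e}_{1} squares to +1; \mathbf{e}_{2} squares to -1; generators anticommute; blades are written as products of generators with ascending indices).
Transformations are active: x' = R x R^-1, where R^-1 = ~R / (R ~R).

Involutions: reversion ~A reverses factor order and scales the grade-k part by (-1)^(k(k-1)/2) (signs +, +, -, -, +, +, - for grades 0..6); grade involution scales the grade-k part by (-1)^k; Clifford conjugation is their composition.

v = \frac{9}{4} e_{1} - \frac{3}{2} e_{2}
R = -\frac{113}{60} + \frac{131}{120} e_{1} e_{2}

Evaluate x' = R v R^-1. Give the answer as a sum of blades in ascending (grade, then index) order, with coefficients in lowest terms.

~R = -\frac{113}{60} - \frac{131}{120} e_{1} e_{2}, and R ~R = \frac{2261}{960}, so R^-1 = ~R / (\frac{2261}{960}).
R v = -\frac{13}{5} e_{1} + \frac{59}{160} e_{2}
Answer: \frac{86287}{45220} e_{1} + \frac{20581}{22610} e_{2}


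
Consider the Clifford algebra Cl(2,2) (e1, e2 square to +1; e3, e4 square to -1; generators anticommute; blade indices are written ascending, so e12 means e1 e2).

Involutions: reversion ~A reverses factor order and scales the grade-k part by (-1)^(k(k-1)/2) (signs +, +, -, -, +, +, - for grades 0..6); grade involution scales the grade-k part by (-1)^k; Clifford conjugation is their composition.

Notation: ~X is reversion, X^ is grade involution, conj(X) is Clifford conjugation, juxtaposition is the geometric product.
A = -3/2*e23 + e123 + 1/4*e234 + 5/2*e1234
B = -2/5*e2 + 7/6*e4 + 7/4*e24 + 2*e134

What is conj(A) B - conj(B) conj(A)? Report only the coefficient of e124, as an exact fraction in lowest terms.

first term: 5*e2 + 13/80*e3 + 1/2*e12 - 159/40*e13 - 7/24*e23 - 2*e24 - 109/40*e34 - 35/12*e123 - 3*e124 - 11/4*e134 + 7/4*e234 + 7/6*e1234
second term: -5*e2 + 83/80*e3 - 1/2*e12 + 159/40*e13 + 7/24*e23 + 2*e24 - 101/40*e34 - 35/12*e123 + 3*e124 - 11/4*e134 - 7/4*e234 + 7/6*e1234
Answer: -6


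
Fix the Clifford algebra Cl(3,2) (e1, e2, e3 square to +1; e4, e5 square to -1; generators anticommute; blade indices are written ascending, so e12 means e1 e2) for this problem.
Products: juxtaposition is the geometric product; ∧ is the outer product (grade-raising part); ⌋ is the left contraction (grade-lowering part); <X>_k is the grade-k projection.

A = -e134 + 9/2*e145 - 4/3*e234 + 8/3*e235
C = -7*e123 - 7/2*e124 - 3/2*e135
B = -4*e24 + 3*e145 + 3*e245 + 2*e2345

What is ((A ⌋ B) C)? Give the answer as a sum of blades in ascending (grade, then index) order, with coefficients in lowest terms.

step 1: -27/2 - 16/3*e4 - 8/3*e5
step 2: -56/3*e12 - 4*e13 + 189/2*e123 + 189/4*e124 + 81/4*e135 - 112/3*e1234 - 56/3*e1235 - 28/3*e1245 + 8*e1345
Answer: -56/3*e12 - 4*e13 + 189/2*e123 + 189/4*e124 + 81/4*e135 - 112/3*e1234 - 56/3*e1235 - 28/3*e1245 + 8*e1345


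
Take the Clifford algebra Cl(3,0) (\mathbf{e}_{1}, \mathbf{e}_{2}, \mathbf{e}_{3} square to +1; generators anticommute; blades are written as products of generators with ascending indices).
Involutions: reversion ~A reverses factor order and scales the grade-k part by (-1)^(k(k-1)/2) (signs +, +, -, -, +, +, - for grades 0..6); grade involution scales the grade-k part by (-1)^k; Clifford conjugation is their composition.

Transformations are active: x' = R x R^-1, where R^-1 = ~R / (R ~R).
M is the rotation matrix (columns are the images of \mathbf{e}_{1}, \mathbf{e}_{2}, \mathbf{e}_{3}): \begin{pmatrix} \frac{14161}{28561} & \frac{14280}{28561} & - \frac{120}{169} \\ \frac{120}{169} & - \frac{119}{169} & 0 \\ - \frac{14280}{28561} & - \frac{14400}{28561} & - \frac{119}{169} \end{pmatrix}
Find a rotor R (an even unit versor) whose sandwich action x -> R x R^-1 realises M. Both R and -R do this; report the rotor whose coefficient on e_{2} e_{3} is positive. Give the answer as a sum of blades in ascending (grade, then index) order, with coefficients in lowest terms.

Method: write R = a + b12*e_{1} e_{2} + b13*e_{1} e_{3} + b23*e_{2} e_{3} with a^2 + b12^2 + b13^2 + b23^2 = 1 (so R^-1 = ~R). Expanding the columns R e_j ~R gives tr M = 4a^2 - 1 and, from the antisymmetric part, M21 - M12 = -4a*b12, M13 - M31 = 4a*b13, M32 - M23 = -4a*b23.
Here tr M = -\frac{26061}{28561}, so a^2 = (1 + tr M)/4 = \frac{625}{28561} and a = ±\frac{25}{169}. Taking a = \frac{25}{169}: M21 - M12 = \frac{6000}{28561}, M13 - M31 = -\frac{6000}{28561}, M32 - M23 = -\frac{14400}{28561}, giving b12 = -\frac{60}{169}, b13 = -\frac{60}{169}, b23 = \frac{144}{169}, i.e. R = \frac{25}{169} - \frac{60}{169} e_{1} e_{2} - \frac{60}{169} e_{1} e_{3} + \frac{144}{169} e_{2} e_{3}.
Its e_{2} e_{3} coefficient is already positive.
Answer: \frac{25}{169} - \frac{60}{169} e_{1} e_{2} - \frac{60}{169} e_{1} e_{3} + \frac{144}{169} e_{2} e_{3}. Note: both R and -R realise this M (trace -\frac{26061}{28561}); the covering map identifies them, and the e_{2} e_{3}-coefficient sign is the tie-breaker.


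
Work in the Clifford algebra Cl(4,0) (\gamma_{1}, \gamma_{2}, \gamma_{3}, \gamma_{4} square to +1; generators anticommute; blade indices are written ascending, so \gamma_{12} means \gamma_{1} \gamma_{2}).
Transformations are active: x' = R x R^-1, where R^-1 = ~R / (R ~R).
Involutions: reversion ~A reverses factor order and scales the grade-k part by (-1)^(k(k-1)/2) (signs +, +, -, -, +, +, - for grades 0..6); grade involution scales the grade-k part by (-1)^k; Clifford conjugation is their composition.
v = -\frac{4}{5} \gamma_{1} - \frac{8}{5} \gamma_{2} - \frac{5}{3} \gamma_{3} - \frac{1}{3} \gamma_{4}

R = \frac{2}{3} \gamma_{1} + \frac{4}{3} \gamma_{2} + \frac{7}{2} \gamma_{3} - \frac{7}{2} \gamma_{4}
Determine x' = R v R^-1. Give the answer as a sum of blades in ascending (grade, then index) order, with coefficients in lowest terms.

~R = \frac{2}{3} \gamma_{1} + \frac{4}{3} \gamma_{2} + \frac{7}{2} \gamma_{3} - \frac{7}{2} \gamma_{4}, and R ~R = \frac{481}{18}, so R^-1 = ~R / (\frac{481}{18}).
R v = -\frac{22}{3} + \frac{76}{45} \gamma_{13} - \frac{136}{45} \gamma_{14} + \frac{152}{45} \gamma_{23} - \frac{272}{45} \gamma_{24} - 7 \gamma_{34}
Answer: \frac{1044}{2405} \gamma_{1} + \frac{2088}{2405} \gamma_{2} - \frac{367}{1443} \gamma_{3} + \frac{3253}{1443} \gamma_{4}


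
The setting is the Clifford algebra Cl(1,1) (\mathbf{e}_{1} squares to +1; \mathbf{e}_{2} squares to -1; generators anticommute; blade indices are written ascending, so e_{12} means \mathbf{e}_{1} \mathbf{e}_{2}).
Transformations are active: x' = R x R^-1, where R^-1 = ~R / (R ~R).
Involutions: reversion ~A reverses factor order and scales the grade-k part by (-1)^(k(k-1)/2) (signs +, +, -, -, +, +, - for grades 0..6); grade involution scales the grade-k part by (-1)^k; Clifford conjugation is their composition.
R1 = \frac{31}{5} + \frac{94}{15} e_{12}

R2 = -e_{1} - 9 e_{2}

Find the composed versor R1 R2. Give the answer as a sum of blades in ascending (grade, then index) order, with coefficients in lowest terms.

Distribute over the terms of R1 (each basis-blade product reordered to ascending indices, repeated generators contracted through their squares):
(\frac{31}{5}) R2 = -\frac{31}{5} e_{1} - \frac{279}{5} e_{2}
(\frac{94}{15} e_{12}) R2 = \frac{282}{5} e_{1} + \frac{94}{15} e_{2}
Summing the partial products and collecting blades:
Answer: \frac{251}{5} e_{1} - \frac{743}{15} e_{2}


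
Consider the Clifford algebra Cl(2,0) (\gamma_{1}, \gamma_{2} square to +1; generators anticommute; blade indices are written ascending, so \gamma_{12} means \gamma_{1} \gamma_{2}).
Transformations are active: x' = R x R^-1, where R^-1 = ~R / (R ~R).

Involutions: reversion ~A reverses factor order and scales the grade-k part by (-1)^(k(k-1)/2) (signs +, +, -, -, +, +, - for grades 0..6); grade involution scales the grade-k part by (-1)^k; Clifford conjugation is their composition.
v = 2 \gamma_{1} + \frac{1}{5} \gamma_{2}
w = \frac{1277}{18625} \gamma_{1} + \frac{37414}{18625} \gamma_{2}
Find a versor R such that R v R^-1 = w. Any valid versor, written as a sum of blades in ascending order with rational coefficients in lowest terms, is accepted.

Since q(v) = q(w) = \frac{101}{25}, the sum R = v + w = \frac{38527}{18625} \gamma_{1} + \frac{41139}{18625} \gamma_{2} does the job whenever invertible.
Answer: \frac{38527}{18625} \gamma_{1} + \frac{41139}{18625} \gamma_{2}


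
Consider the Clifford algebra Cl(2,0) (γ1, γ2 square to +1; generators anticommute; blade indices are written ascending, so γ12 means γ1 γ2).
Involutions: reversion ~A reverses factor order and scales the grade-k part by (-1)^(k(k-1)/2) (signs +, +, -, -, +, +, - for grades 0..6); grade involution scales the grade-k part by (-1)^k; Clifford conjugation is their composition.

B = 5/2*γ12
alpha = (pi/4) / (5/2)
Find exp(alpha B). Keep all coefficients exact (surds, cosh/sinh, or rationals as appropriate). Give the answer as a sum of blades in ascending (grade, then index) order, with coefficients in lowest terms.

B^2 = (5/2)^2*(γ12)^2 = 25/4*(-1) = -25/4 (a basis 2-blade squares to minus the product of its generators' squares).
B^2 = -25/4 — the series telescopes trigonometrically here: l = 5/2, alpha*l = pi/4, so exp(alpha B) = cos(pi/4) + (sin(pi/4)/(5/2))*B = sqrt(2)/2 + (sqrt(2)/5)*B.
Answer: sqrt(2)/2 + sqrt(2)/2*γ12


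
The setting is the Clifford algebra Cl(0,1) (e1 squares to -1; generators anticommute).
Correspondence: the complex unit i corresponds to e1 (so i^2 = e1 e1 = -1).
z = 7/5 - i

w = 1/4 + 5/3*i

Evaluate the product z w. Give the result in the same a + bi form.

In blades: z = 7/5 - e1, w = 1/4 + 5/3*e1.
Distribute z over w term by term (generator squares from the signature, products reordered to ascending indices): (7/5)*w = 7/20 + 7/3*e1; (-e1)*w = 5/3 - 1/4*e1.
Sum: 121/60 + 25/12*e1; translating back through the correspondence:
Answer: 121/60 + 25/12*i


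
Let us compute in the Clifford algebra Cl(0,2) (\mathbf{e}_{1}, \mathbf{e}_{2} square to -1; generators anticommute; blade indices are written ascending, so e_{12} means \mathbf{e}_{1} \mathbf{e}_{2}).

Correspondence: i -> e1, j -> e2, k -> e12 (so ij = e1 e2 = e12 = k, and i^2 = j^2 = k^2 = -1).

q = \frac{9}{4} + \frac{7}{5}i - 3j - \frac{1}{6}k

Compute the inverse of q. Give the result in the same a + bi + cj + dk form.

In blades: q = \frac{9}{4} + \frac{7}{5} e_{1} - 3 e_{2} - \frac{1}{6} e_{12}.
With qbar = \frac{9}{4} - \frac{7}{5} e_{1} + 3 e_{2} + \frac{1}{6} e_{12} (scalar fixed, mapped units negated), q qbar = \frac{57781}{3600} (the sum of squared coefficients), so q^-1 = qbar / (\frac{57781}{3600}) = \frac{8100}{57781} - \frac{5040}{57781} e_{1} + \frac{10800}{57781} e_{2} + \frac{600}{57781} e_{12}; translating back:
Answer: \frac{8100}{57781} - \frac{5040}{57781}i + \frac{10800}{57781}j + \frac{600}{57781}k


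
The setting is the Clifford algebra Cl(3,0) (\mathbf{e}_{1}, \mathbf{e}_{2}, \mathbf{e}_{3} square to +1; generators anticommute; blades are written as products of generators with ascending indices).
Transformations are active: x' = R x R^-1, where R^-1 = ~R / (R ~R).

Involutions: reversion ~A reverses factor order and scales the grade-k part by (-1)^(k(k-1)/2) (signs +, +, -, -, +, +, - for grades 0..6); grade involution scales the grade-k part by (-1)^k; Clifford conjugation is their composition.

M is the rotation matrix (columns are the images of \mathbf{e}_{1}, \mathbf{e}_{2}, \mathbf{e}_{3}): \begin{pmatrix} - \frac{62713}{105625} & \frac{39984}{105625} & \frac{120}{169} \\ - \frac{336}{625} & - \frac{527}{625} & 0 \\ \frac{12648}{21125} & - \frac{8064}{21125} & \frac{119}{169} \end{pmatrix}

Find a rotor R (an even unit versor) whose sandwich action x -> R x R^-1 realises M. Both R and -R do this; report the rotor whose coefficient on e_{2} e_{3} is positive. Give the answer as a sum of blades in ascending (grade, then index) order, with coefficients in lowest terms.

Method: write R = a + b12*e_{1} e_{2} + b13*e_{1} e_{3} + b23*e_{2} e_{3} with a^2 + b12^2 + b13^2 + b23^2 = 1 (so R^-1 = ~R). Expanding the columns R e_j ~R gives tr M = 4a^2 - 1 and, from the antisymmetric part, M21 - M12 = -4a*b12, M13 - M31 = 4a*b13, M32 - M23 = -4a*b23.
Here tr M = -\frac{77401}{105625}, so a^2 = (1 + tr M)/4 = \frac{7056}{105625} and a = ±\frac{84}{325}. Taking a = \frac{84}{325}: M21 - M12 = -\frac{96768}{105625}, M13 - M31 = \frac{2352}{21125}, M32 - M23 = -\frac{8064}{21125}, giving b12 = \frac{288}{325}, b13 = \frac{7}{65}, b23 = \frac{24}{65}, i.e. R = \frac{84}{325} + \frac{288}{325} e_{1} e_{2} + \frac{7}{65} e_{1} e_{3} + \frac{24}{65} e_{2} e_{3}.
Its e_{2} e_{3} coefficient is already positive.
Answer: \frac{84}{325} + \frac{288}{325} e_{1} e_{2} + \frac{7}{65} e_{1} e_{3} + \frac{24}{65} e_{2} e_{3}. Uniqueness: Spin(3) -> SO(3) maps R and -R to the same rotation of trace -\frac{77401}{105625}; fixing the sign of the e_{2} e_{3} coefficient removes the ambiguity.


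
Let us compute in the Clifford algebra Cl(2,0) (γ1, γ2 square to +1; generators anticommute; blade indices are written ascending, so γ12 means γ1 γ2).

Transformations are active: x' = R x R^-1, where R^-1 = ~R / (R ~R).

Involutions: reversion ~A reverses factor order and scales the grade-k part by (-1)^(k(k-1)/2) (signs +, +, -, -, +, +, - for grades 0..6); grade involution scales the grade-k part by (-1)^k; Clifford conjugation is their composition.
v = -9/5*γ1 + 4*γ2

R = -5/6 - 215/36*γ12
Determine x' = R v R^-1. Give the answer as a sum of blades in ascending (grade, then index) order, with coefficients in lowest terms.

~R = -5/6 + 215/36*γ12, and R ~R = 47125/1296, so R^-1 = ~R / (47125/1296).
R v = -403/18*γ1 - 169/12*γ2
Answer: 2049/725*γ1 - 2432/725*γ2


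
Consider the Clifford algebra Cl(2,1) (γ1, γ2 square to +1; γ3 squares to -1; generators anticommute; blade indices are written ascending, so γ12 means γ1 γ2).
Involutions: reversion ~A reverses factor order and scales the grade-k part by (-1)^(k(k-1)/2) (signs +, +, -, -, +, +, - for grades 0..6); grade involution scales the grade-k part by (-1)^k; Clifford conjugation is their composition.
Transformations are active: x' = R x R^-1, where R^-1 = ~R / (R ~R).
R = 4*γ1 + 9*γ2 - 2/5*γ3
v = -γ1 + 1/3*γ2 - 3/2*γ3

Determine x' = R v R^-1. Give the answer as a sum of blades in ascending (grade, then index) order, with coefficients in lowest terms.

~R = 4*γ1 + 9*γ2 - 2/5*γ3, and R ~R = 2421/25, so R^-1 = ~R / (2421/25).
R v = -8/5 + 31/3*γ12 - 32/5*γ13 - 401/30*γ23
Answer: 2101/2421*γ1 - 509/807*γ2 + 7327/4842*γ3


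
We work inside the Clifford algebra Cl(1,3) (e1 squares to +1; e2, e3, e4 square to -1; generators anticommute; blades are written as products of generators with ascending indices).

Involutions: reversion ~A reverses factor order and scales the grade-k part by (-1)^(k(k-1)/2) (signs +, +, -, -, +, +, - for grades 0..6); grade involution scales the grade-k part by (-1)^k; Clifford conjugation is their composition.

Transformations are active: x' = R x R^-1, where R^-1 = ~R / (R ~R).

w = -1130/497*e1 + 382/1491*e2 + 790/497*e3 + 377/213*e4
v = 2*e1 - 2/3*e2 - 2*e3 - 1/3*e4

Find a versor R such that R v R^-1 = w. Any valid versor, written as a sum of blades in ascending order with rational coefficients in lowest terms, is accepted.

Here q(v) = q(w) = -5/9; the classical choice R = v + w = -136/497*e1 - 204/497*e2 - 204/497*e3 + 102/71*e4 then realises v -> w under the sandwich.
Answer: -136/497*e1 - 204/497*e2 - 204/497*e3 + 102/71*e4


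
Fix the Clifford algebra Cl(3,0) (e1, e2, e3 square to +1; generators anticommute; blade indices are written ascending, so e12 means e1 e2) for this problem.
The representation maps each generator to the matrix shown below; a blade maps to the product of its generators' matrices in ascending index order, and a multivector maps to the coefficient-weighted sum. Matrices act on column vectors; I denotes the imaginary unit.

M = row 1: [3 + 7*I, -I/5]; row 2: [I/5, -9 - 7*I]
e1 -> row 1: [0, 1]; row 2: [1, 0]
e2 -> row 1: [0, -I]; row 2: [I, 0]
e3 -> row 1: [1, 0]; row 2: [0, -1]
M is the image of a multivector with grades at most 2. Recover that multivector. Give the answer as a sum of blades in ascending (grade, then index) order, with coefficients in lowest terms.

Method: 1, rho(e1), rho(e2), rho(e3) form a trace-orthogonal basis of the 2x2 complex matrices (tr(X Y) = 2 if X = Y, else 0), so M = m0*1 + m1*rho(e1) + m2*rho(e2) + m3*rho(e3) with m0 = tr(M)/2 = -3, m1 = tr(M rho(e1))/2 = 0, m2 = tr(M rho(e2))/2 = 1/5, m3 = tr(M rho(e3))/2 = 6 + 7*I.
Multiplying table entries, the bivector images are rho(e12) = I*rho(e3), rho(e13) = -I*rho(e2), rho(e23) = I*rho(e1); with real blade coefficients the real parts of m0..m3 are the coefficients of 1, e1, e2, e3 and the imaginary parts give the bivectors (e23: Im m1, e13: -Im m2, e12: Im m3).
Answer: -3 + 1/5*e2 + 6*e3 + 7*e12


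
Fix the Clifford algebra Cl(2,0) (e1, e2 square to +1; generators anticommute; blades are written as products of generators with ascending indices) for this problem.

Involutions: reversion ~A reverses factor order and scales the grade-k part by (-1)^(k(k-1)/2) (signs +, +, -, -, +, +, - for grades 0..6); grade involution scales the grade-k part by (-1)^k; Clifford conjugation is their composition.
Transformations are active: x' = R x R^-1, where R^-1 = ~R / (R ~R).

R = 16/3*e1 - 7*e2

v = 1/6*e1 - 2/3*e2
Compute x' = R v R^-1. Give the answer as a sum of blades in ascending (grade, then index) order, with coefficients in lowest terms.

~R = 16/3*e1 - 7*e2, and R ~R = 697/9, so R^-1 = ~R / (697/9).
R v = 50/9 - 43/18*e1 e2
Answer: 2503/4182*e1 - 706/2091*e2


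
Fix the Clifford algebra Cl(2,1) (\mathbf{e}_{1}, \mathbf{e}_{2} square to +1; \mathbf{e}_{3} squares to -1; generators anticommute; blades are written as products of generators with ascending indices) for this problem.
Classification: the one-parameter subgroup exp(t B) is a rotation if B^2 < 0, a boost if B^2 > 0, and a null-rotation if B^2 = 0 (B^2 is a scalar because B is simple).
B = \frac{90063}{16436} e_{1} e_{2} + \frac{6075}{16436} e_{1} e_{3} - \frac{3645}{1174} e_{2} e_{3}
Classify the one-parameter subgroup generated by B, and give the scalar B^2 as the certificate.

B^2 term by term: the squares give (\frac{90063}{16436})^2*(e_{1} e_{2})^2 + (\frac{6075}{16436})^2*(e_{1} e_{3})^2 + (-\frac{3645}{1174})^2*(e_{2} e_{3})^2 = \frac{8111343969}{270142096}*(-1) + \frac{36905625}{270142096}*(+1) + \frac{13286025}{1378276}*(+1) = -\frac{81}{4} (each basis 2-blade squares to minus the product of its generators' squares); cross terms between blades sharing an index anticommute and cancel. So B^2 = -\frac{81}{4}.
Answer: rotation, certificate B^2 = -\frac{81}{4}. Because -\frac{81}{4} is invariant under every versor sandwich, the classification follows from its sign alone.


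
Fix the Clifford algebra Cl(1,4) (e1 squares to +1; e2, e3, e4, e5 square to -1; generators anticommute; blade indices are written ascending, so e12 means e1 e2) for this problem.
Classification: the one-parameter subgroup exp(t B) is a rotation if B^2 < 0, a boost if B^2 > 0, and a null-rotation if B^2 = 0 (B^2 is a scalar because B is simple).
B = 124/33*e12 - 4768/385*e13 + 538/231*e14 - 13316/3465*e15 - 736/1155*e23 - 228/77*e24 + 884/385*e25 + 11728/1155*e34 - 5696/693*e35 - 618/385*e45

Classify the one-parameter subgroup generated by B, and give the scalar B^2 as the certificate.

B^2 term by term: the squares give (124/33)^2*(e12)^2 + (-4768/385)^2*(e13)^2 + (538/231)^2*(e14)^2 + (-13316/3465)^2*(e15)^2 + (-736/1155)^2*(e23)^2 + (-228/77)^2*(e24)^2 + (884/385)^2*(e25)^2 + (11728/1155)^2*(e34)^2 + (-5696/693)^2*(e35)^2 + (-618/385)^2*(e45)^2 = 15376/1089*(+1) + 22733824/148225*(+1) + 289444/53361*(+1) + 177315856/12006225*(+1) + 541696/1334025*(-1) + 51984/5929*(-1) + 781456/148225*(-1) + 137545984/1334025*(-1) + 32444416/480249*(-1) + 381924/148225*(-1) = 0 (each basis 2-blade squares to minus the product of its generators' squares); cross terms between blades sharing an index anticommute and cancel; the commuting (index-disjoint) pairs give grade-4 terms 2*c*c'*(blade product), which cancel blade by blade — e1234: 2908544/38115 - 2174208/29645 - 791936/266805 = 0; e1235: -1412608/22869 + 8429824/148225 + 19601152/4002075 = 0; e1245: -51088/4235 - 951184/88935 + 2024032/88935 = 0; e1345: 5893248/148225 + 6128896/160083 - 312340096/4002075 = 0; e2345: 303232/148225 - 865792/17787 + 20735104/444675 = 0 — confirming B is simple. So B^2 = 0.
Answer: null-rotation, certificate B^2 = 0. Key observation: B^2 = 0 is a conjugation invariant, so its sign decides the class regardless of the surface form of B.


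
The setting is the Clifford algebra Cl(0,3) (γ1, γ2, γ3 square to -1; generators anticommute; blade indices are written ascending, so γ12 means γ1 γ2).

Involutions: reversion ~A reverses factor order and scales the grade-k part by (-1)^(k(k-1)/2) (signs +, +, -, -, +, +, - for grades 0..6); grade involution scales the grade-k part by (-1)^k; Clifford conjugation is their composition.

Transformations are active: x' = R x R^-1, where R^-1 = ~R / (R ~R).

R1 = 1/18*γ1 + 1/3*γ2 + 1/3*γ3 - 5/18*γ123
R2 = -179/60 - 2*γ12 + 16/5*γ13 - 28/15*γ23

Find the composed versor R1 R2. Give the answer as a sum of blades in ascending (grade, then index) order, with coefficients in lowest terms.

Distribute over the terms of R1 (each basis-blade product reordered to ascending indices, repeated generators contracted through their squares):
(1/18*γ1) R2 = -179/1080*γ1 + 1/9*γ2 - 8/45*γ3 - 14/135*γ123
(1/3*γ2) R2 = -2/3*γ1 - 179/180*γ2 + 28/45*γ3 - 16/15*γ123
(1/3*γ3) R2 = 16/15*γ1 - 28/45*γ2 - 179/180*γ3 - 2/3*γ123
(-5/18*γ123) R2 = -14/27*γ1 - 8/9*γ2 - 5/9*γ3 + 179/216*γ123
Summing the partial products and collecting blades:
Answer: -307/1080*γ1 - 431/180*γ2 - 199/180*γ3 - 121/120*γ123
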